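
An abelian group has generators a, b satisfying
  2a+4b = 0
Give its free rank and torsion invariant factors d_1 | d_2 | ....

rank_ℚ(R)=1; free=2−1=1
SNF(R) diag = [2] → torsion [2]

Answer: M ≅ ℤ^1 ⊕ ℤ/2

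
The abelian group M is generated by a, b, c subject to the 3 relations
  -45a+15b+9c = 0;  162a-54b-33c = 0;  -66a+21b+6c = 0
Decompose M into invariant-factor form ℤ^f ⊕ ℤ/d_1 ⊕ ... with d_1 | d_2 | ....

rank_ℚ(R)=3; free=3−3=0
SNF(R) diag = [3, 3, 3] → torsion [3, 3, 3]

Answer: M ≅ ℤ/3 ⊕ ℤ/3 ⊕ ℤ/3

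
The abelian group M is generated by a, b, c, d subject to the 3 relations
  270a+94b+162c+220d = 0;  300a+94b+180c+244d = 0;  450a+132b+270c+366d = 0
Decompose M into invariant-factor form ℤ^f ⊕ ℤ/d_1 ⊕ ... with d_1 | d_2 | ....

rank_ℚ(R)=3; free=4−3=1
SNF(R) diag = [2, 6, 18] → torsion [2, 6, 18]

Answer: M ≅ ℤ^1 ⊕ ℤ/2 ⊕ ℤ/6 ⊕ ℤ/18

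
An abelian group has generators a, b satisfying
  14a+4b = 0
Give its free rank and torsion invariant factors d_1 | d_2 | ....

Answer: M ≅ ℤ^1 ⊕ ℤ/2

Derivation:
rank_ℚ(R)=1; free=2−1=1
SNF(R) diag = [2] → torsion [2]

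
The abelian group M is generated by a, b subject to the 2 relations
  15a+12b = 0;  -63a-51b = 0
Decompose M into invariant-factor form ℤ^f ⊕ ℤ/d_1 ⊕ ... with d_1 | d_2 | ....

Answer: M ≅ ℤ/3 ⊕ ℤ/3

Derivation:
rank_ℚ(R)=2; free=2−2=0
SNF(R) diag = [3, 3] → torsion [3, 3]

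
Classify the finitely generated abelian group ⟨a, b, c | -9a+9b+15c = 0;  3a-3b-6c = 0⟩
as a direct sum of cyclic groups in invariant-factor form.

Answer: M ≅ ℤ^1 ⊕ ℤ/3 ⊕ ℤ/3

Derivation:
rank_ℚ(R)=2; free=3−2=1
SNF(R) diag = [3, 3] → torsion [3, 3]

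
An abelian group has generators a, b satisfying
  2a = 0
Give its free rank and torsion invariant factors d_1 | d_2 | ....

rank_ℚ(R)=1; free=2−1=1
SNF(R) diag = [2] → torsion [2]

Answer: M ≅ ℤ^1 ⊕ ℤ/2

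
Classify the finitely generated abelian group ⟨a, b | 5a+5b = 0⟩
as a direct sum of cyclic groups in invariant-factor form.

rank_ℚ(R)=1; free=2−1=1
SNF(R) diag = [5] → torsion [5]

Answer: M ≅ ℤ^1 ⊕ ℤ/5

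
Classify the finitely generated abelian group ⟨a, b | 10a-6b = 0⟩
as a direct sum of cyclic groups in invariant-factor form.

Answer: M ≅ ℤ^1 ⊕ ℤ/2

Derivation:
rank_ℚ(R)=1; free=2−1=1
SNF(R) diag = [2] → torsion [2]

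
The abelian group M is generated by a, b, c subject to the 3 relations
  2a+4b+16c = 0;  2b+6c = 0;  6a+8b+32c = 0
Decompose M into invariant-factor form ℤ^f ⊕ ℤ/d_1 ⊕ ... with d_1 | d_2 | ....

Answer: M ≅ ℤ/2 ⊕ ℤ/2 ⊕ ℤ/4

Derivation:
rank_ℚ(R)=3; free=3−3=0
SNF(R) diag = [2, 2, 4] → torsion [2, 2, 4]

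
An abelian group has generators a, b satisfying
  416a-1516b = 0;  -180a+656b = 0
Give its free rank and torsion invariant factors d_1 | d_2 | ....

Answer: M ≅ ℤ/4 ⊕ ℤ/4

Derivation:
rank_ℚ(R)=2; free=2−2=0
SNF(R) diag = [4, 4] → torsion [4, 4]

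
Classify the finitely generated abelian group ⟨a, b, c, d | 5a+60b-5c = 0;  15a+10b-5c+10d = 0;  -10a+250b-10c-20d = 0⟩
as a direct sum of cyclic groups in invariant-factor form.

Answer: M ≅ ℤ^1 ⊕ ℤ/5 ⊕ ℤ/10 ⊕ ℤ/30

Derivation:
rank_ℚ(R)=3; free=4−3=1
SNF(R) diag = [5, 10, 30] → torsion [5, 10, 30]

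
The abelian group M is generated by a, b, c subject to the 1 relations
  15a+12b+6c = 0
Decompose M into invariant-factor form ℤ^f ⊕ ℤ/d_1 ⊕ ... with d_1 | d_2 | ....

Answer: M ≅ ℤ^2 ⊕ ℤ/3

Derivation:
rank_ℚ(R)=1; free=3−1=2
SNF(R) diag = [3] → torsion [3]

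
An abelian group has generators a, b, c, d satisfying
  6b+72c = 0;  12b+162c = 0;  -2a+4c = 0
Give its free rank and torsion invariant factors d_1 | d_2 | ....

rank_ℚ(R)=3; free=4−3=1
SNF(R) diag = [2, 6, 18] → torsion [2, 6, 18]

Answer: M ≅ ℤ^1 ⊕ ℤ/2 ⊕ ℤ/6 ⊕ ℤ/18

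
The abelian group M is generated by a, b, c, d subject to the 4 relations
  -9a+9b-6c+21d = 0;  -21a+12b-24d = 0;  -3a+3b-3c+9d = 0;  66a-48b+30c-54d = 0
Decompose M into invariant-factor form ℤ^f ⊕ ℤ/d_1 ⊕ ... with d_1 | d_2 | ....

Answer: M ≅ ℤ/3 ⊕ ℤ/3 ⊕ ℤ/9 ⊕ ℤ/18

Derivation:
rank_ℚ(R)=4; free=4−4=0
SNF(R) diag = [3, 3, 9, 18] → torsion [3, 3, 9, 18]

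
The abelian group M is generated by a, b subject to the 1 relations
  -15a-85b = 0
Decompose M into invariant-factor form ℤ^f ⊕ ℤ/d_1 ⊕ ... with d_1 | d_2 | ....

rank_ℚ(R)=1; free=2−1=1
SNF(R) diag = [5] → torsion [5]

Answer: M ≅ ℤ^1 ⊕ ℤ/5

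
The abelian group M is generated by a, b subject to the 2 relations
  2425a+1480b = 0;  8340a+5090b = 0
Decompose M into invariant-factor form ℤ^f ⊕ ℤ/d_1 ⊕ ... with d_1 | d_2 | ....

rank_ℚ(R)=2; free=2−2=0
SNF(R) diag = [5, 10] → torsion [5, 10]

Answer: M ≅ ℤ/5 ⊕ ℤ/10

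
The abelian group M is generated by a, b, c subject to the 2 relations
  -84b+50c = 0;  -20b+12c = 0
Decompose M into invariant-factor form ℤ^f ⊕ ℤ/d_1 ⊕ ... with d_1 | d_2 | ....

Answer: M ≅ ℤ^1 ⊕ ℤ/2 ⊕ ℤ/4

Derivation:
rank_ℚ(R)=2; free=3−2=1
SNF(R) diag = [2, 4] → torsion [2, 4]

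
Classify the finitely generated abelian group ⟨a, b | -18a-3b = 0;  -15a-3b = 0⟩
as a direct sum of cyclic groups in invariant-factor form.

Answer: M ≅ ℤ/3 ⊕ ℤ/3

Derivation:
rank_ℚ(R)=2; free=2−2=0
SNF(R) diag = [3, 3] → torsion [3, 3]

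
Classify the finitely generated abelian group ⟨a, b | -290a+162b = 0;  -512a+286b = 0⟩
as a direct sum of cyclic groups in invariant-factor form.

rank_ℚ(R)=2; free=2−2=0
SNF(R) diag = [2, 2] → torsion [2, 2]

Answer: M ≅ ℤ/2 ⊕ ℤ/2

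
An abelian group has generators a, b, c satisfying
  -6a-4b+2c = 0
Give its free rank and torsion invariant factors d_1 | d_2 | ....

Answer: M ≅ ℤ^2 ⊕ ℤ/2

Derivation:
rank_ℚ(R)=1; free=3−1=2
SNF(R) diag = [2] → torsion [2]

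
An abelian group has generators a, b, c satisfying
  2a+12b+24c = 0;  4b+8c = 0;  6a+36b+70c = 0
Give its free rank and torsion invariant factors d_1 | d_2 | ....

rank_ℚ(R)=3; free=3−3=0
SNF(R) diag = [2, 2, 4] → torsion [2, 2, 4]

Answer: M ≅ ℤ/2 ⊕ ℤ/2 ⊕ ℤ/4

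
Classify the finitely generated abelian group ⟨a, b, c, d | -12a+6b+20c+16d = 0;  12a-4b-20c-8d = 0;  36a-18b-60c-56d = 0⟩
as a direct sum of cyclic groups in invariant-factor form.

Answer: M ≅ ℤ^1 ⊕ ℤ/2 ⊕ ℤ/4 ⊕ ℤ/8

Derivation:
rank_ℚ(R)=3; free=4−3=1
SNF(R) diag = [2, 4, 8] → torsion [2, 4, 8]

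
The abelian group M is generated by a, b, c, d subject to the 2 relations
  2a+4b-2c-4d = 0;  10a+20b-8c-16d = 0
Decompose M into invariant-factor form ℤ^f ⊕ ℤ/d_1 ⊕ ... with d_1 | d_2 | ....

rank_ℚ(R)=2; free=4−2=2
SNF(R) diag = [2, 2] → torsion [2, 2]

Answer: M ≅ ℤ^2 ⊕ ℤ/2 ⊕ ℤ/2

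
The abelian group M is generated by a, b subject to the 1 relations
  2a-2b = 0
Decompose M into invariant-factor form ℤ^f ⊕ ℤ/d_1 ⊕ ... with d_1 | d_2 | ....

Answer: M ≅ ℤ^1 ⊕ ℤ/2

Derivation:
rank_ℚ(R)=1; free=2−1=1
SNF(R) diag = [2] → torsion [2]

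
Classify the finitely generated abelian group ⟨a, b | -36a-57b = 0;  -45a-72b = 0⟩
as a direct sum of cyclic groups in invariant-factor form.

rank_ℚ(R)=2; free=2−2=0
SNF(R) diag = [3, 9] → torsion [3, 9]

Answer: M ≅ ℤ/3 ⊕ ℤ/9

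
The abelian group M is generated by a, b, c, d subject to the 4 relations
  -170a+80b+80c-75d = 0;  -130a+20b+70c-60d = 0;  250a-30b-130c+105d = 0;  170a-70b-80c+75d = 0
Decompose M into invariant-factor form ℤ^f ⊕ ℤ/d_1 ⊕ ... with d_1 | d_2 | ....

rank_ℚ(R)=4; free=4−4=0
SNF(R) diag = [5, 10, 30, 90] → torsion [5, 10, 30, 90]

Answer: M ≅ ℤ/5 ⊕ ℤ/10 ⊕ ℤ/30 ⊕ ℤ/90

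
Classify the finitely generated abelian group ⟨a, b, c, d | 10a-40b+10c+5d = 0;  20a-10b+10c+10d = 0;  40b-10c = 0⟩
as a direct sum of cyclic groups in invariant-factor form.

rank_ℚ(R)=3; free=4−3=1
SNF(R) diag = [5, 10, 30] → torsion [5, 10, 30]

Answer: M ≅ ℤ^1 ⊕ ℤ/5 ⊕ ℤ/10 ⊕ ℤ/30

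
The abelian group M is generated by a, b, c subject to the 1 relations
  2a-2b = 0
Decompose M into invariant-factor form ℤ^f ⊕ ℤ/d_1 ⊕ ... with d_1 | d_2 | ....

rank_ℚ(R)=1; free=3−1=2
SNF(R) diag = [2] → torsion [2]

Answer: M ≅ ℤ^2 ⊕ ℤ/2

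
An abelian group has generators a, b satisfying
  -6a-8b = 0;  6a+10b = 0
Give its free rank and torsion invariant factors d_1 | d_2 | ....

rank_ℚ(R)=2; free=2−2=0
SNF(R) diag = [2, 6] → torsion [2, 6]

Answer: M ≅ ℤ/2 ⊕ ℤ/6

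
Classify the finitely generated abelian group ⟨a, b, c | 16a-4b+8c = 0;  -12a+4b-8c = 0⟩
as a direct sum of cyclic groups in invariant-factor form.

rank_ℚ(R)=2; free=3−2=1
SNF(R) diag = [4, 4] → torsion [4, 4]

Answer: M ≅ ℤ^1 ⊕ ℤ/4 ⊕ ℤ/4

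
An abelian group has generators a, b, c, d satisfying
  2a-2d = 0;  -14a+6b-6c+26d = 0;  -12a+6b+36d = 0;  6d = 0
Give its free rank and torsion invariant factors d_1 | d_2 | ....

Answer: M ≅ ℤ/2 ⊕ ℤ/6 ⊕ ℤ/6 ⊕ ℤ/6

Derivation:
rank_ℚ(R)=4; free=4−4=0
SNF(R) diag = [2, 6, 6, 6] → torsion [2, 6, 6, 6]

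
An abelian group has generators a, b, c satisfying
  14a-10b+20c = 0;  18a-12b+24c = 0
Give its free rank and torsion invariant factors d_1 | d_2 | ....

Answer: M ≅ ℤ^1 ⊕ ℤ/2 ⊕ ℤ/6

Derivation:
rank_ℚ(R)=2; free=3−2=1
SNF(R) diag = [2, 6] → torsion [2, 6]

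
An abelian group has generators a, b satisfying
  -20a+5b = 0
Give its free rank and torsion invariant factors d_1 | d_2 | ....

rank_ℚ(R)=1; free=2−1=1
SNF(R) diag = [5] → torsion [5]

Answer: M ≅ ℤ^1 ⊕ ℤ/5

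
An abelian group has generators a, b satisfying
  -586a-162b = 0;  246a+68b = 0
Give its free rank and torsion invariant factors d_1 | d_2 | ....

rank_ℚ(R)=2; free=2−2=0
SNF(R) diag = [2, 2] → torsion [2, 2]

Answer: M ≅ ℤ/2 ⊕ ℤ/2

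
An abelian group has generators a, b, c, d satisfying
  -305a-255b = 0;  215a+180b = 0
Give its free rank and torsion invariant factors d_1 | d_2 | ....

Answer: M ≅ ℤ^2 ⊕ ℤ/5 ⊕ ℤ/15

Derivation:
rank_ℚ(R)=2; free=4−2=2
SNF(R) diag = [5, 15] → torsion [5, 15]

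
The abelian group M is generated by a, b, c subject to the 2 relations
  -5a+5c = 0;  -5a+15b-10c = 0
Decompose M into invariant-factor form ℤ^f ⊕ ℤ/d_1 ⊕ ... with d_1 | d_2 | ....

Answer: M ≅ ℤ^1 ⊕ ℤ/5 ⊕ ℤ/15

Derivation:
rank_ℚ(R)=2; free=3−2=1
SNF(R) diag = [5, 15] → torsion [5, 15]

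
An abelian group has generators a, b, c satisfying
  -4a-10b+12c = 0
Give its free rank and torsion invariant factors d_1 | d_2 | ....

rank_ℚ(R)=1; free=3−1=2
SNF(R) diag = [2] → torsion [2]

Answer: M ≅ ℤ^2 ⊕ ℤ/2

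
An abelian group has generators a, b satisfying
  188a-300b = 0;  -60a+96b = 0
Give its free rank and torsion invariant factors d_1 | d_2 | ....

Answer: M ≅ ℤ/4 ⊕ ℤ/12

Derivation:
rank_ℚ(R)=2; free=2−2=0
SNF(R) diag = [4, 12] → torsion [4, 12]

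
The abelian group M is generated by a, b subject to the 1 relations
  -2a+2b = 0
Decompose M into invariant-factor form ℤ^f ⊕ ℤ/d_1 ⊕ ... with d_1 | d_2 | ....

Answer: M ≅ ℤ^1 ⊕ ℤ/2

Derivation:
rank_ℚ(R)=1; free=2−1=1
SNF(R) diag = [2] → torsion [2]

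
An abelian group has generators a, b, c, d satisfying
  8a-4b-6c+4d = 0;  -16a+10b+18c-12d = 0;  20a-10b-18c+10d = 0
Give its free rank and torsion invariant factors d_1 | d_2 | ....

rank_ℚ(R)=3; free=4−3=1
SNF(R) diag = [2, 2, 6] → torsion [2, 2, 6]

Answer: M ≅ ℤ^1 ⊕ ℤ/2 ⊕ ℤ/2 ⊕ ℤ/6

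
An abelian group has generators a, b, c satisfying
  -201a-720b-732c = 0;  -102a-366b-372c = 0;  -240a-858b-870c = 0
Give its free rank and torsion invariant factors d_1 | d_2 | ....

rank_ℚ(R)=3; free=3−3=0
SNF(R) diag = [3, 6, 18] → torsion [3, 6, 18]

Answer: M ≅ ℤ/3 ⊕ ℤ/6 ⊕ ℤ/18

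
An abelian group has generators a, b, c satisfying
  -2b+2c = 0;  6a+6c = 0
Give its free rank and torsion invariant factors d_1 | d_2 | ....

Answer: M ≅ ℤ^1 ⊕ ℤ/2 ⊕ ℤ/6

Derivation:
rank_ℚ(R)=2; free=3−2=1
SNF(R) diag = [2, 6] → torsion [2, 6]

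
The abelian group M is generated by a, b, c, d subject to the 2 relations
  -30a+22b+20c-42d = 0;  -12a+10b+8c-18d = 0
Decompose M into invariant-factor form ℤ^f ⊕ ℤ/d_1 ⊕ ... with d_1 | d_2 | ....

Answer: M ≅ ℤ^2 ⊕ ℤ/2 ⊕ ℤ/6

Derivation:
rank_ℚ(R)=2; free=4−2=2
SNF(R) diag = [2, 6] → torsion [2, 6]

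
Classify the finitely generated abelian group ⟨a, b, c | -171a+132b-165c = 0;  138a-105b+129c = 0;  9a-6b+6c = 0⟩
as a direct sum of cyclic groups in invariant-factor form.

rank_ℚ(R)=3; free=3−3=0
SNF(R) diag = [3, 3, 3] → torsion [3, 3, 3]

Answer: M ≅ ℤ/3 ⊕ ℤ/3 ⊕ ℤ/3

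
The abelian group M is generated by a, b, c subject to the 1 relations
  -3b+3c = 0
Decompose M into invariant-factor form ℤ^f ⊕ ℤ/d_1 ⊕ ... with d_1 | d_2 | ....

rank_ℚ(R)=1; free=3−1=2
SNF(R) diag = [3] → torsion [3]

Answer: M ≅ ℤ^2 ⊕ ℤ/3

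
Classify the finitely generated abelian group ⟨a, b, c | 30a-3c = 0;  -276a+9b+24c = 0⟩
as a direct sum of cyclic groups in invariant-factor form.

rank_ℚ(R)=2; free=3−2=1
SNF(R) diag = [3, 9] → torsion [3, 9]

Answer: M ≅ ℤ^1 ⊕ ℤ/3 ⊕ ℤ/9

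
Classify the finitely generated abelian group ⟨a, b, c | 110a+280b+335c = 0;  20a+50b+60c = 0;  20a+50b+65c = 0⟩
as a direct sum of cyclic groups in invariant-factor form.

Answer: M ≅ ℤ/5 ⊕ ℤ/10 ⊕ ℤ/10

Derivation:
rank_ℚ(R)=3; free=3−3=0
SNF(R) diag = [5, 10, 10] → torsion [5, 10, 10]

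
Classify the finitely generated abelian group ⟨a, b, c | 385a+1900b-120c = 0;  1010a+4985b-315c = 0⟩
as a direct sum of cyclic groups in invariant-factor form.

Answer: M ≅ ℤ^1 ⊕ ℤ/5 ⊕ ℤ/15

Derivation:
rank_ℚ(R)=2; free=3−2=1
SNF(R) diag = [5, 15] → torsion [5, 15]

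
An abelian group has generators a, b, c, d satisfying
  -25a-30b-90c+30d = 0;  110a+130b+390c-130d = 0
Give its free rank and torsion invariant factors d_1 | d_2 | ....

Answer: M ≅ ℤ^2 ⊕ ℤ/5 ⊕ ℤ/10

Derivation:
rank_ℚ(R)=2; free=4−2=2
SNF(R) diag = [5, 10] → torsion [5, 10]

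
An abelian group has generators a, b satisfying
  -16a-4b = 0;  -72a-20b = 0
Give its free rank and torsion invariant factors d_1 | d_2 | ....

rank_ℚ(R)=2; free=2−2=0
SNF(R) diag = [4, 8] → torsion [4, 8]

Answer: M ≅ ℤ/4 ⊕ ℤ/8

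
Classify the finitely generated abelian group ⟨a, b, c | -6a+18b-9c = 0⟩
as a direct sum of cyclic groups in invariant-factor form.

rank_ℚ(R)=1; free=3−1=2
SNF(R) diag = [3] → torsion [3]

Answer: M ≅ ℤ^2 ⊕ ℤ/3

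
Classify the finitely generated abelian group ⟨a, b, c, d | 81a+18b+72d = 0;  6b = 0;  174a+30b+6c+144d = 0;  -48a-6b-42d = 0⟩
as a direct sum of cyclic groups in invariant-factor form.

rank_ℚ(R)=4; free=4−4=0
SNF(R) diag = [3, 6, 6, 18] → torsion [3, 6, 6, 18]

Answer: M ≅ ℤ/3 ⊕ ℤ/6 ⊕ ℤ/6 ⊕ ℤ/18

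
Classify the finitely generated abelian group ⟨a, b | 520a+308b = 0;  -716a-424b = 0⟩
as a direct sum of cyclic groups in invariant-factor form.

Answer: M ≅ ℤ/4 ⊕ ℤ/12

Derivation:
rank_ℚ(R)=2; free=2−2=0
SNF(R) diag = [4, 12] → torsion [4, 12]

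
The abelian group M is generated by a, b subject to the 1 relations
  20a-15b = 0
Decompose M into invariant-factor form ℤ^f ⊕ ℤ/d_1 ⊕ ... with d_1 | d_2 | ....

Answer: M ≅ ℤ^1 ⊕ ℤ/5

Derivation:
rank_ℚ(R)=1; free=2−1=1
SNF(R) diag = [5] → torsion [5]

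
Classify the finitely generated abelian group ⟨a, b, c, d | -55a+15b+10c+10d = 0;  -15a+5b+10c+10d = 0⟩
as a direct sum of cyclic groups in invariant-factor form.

rank_ℚ(R)=2; free=4−2=2
SNF(R) diag = [5, 10] → torsion [5, 10]

Answer: M ≅ ℤ^2 ⊕ ℤ/5 ⊕ ℤ/10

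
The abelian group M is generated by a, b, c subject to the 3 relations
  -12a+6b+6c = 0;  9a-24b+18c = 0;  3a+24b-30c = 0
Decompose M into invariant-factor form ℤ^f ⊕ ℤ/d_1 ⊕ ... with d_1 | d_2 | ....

Answer: M ≅ ℤ/3 ⊕ ℤ/6 ⊕ ℤ/12

Derivation:
rank_ℚ(R)=3; free=3−3=0
SNF(R) diag = [3, 6, 12] → torsion [3, 6, 12]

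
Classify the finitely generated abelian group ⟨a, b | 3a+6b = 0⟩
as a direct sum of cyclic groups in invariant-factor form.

Answer: M ≅ ℤ^1 ⊕ ℤ/3

Derivation:
rank_ℚ(R)=1; free=2−1=1
SNF(R) diag = [3] → torsion [3]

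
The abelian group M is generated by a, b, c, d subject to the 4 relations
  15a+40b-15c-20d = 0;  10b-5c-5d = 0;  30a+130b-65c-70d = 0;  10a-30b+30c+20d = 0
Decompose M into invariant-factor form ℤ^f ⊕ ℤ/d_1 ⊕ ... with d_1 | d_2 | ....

rank_ℚ(R)=4; free=4−4=0
SNF(R) diag = [5, 5, 5, 10] → torsion [5, 5, 5, 10]

Answer: M ≅ ℤ/5 ⊕ ℤ/5 ⊕ ℤ/5 ⊕ ℤ/10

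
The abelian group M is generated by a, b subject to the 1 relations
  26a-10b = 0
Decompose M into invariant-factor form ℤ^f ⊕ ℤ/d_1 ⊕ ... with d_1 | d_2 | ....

Answer: M ≅ ℤ^1 ⊕ ℤ/2

Derivation:
rank_ℚ(R)=1; free=2−1=1
SNF(R) diag = [2] → torsion [2]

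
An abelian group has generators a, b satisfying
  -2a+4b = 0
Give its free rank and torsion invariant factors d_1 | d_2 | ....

rank_ℚ(R)=1; free=2−1=1
SNF(R) diag = [2] → torsion [2]

Answer: M ≅ ℤ^1 ⊕ ℤ/2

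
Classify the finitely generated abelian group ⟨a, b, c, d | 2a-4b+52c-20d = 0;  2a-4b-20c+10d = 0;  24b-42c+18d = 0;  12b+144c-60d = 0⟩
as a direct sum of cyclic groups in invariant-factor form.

Answer: M ≅ ℤ/2 ⊕ ℤ/6 ⊕ ℤ/6 ⊕ ℤ/12

Derivation:
rank_ℚ(R)=4; free=4−4=0
SNF(R) diag = [2, 6, 6, 12] → torsion [2, 6, 6, 12]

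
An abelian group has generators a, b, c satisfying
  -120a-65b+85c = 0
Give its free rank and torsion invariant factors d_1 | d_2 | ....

rank_ℚ(R)=1; free=3−1=2
SNF(R) diag = [5] → torsion [5]

Answer: M ≅ ℤ^2 ⊕ ℤ/5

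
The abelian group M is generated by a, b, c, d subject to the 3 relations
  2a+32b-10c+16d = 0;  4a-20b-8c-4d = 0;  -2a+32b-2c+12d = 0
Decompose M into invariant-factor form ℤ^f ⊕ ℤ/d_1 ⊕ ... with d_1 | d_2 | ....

rank_ℚ(R)=3; free=4−3=1
SNF(R) diag = [2, 4, 12] → torsion [2, 4, 12]

Answer: M ≅ ℤ^1 ⊕ ℤ/2 ⊕ ℤ/4 ⊕ ℤ/12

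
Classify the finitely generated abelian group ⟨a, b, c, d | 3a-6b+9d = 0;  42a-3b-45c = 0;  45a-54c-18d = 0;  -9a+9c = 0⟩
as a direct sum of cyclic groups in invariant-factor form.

rank_ℚ(R)=4; free=4−4=0
SNF(R) diag = [3, 9, 9, 9] → torsion [3, 9, 9, 9]

Answer: M ≅ ℤ/3 ⊕ ℤ/9 ⊕ ℤ/9 ⊕ ℤ/9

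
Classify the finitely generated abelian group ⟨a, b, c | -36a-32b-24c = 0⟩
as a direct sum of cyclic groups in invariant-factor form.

rank_ℚ(R)=1; free=3−1=2
SNF(R) diag = [4] → torsion [4]

Answer: M ≅ ℤ^2 ⊕ ℤ/4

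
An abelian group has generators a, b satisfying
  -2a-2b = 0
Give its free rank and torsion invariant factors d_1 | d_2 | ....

rank_ℚ(R)=1; free=2−1=1
SNF(R) diag = [2] → torsion [2]

Answer: M ≅ ℤ^1 ⊕ ℤ/2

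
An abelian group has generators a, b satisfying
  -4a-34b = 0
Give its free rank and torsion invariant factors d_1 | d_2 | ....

Answer: M ≅ ℤ^1 ⊕ ℤ/2

Derivation:
rank_ℚ(R)=1; free=2−1=1
SNF(R) diag = [2] → torsion [2]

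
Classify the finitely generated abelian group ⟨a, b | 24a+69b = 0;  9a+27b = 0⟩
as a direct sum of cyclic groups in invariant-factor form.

rank_ℚ(R)=2; free=2−2=0
SNF(R) diag = [3, 9] → torsion [3, 9]

Answer: M ≅ ℤ/3 ⊕ ℤ/9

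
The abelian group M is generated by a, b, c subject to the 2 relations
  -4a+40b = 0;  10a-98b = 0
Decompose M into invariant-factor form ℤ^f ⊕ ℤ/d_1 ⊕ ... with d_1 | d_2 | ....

rank_ℚ(R)=2; free=3−2=1
SNF(R) diag = [2, 4] → torsion [2, 4]

Answer: M ≅ ℤ^1 ⊕ ℤ/2 ⊕ ℤ/4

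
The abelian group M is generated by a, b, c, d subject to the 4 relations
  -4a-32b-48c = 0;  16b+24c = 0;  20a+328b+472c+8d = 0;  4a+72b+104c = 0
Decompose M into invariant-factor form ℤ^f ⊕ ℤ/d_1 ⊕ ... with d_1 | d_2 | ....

Answer: M ≅ ℤ/4 ⊕ ℤ/8 ⊕ ℤ/8 ⊕ ℤ/8

Derivation:
rank_ℚ(R)=4; free=4−4=0
SNF(R) diag = [4, 8, 8, 8] → torsion [4, 8, 8, 8]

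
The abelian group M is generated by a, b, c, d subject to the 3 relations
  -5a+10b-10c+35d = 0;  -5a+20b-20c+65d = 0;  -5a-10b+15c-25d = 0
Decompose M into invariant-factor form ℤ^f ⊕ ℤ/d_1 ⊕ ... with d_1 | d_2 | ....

Answer: M ≅ ℤ^1 ⊕ ℤ/5 ⊕ ℤ/5 ⊕ ℤ/10

Derivation:
rank_ℚ(R)=3; free=4−3=1
SNF(R) diag = [5, 5, 10] → torsion [5, 5, 10]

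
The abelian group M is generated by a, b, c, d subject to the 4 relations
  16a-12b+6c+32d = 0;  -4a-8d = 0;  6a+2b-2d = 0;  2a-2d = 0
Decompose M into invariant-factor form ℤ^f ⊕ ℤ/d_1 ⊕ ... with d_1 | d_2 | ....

Answer: M ≅ ℤ/2 ⊕ ℤ/2 ⊕ ℤ/6 ⊕ ℤ/12

Derivation:
rank_ℚ(R)=4; free=4−4=0
SNF(R) diag = [2, 2, 6, 12] → torsion [2, 2, 6, 12]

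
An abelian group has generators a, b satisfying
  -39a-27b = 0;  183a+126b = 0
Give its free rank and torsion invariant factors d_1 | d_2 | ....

Answer: M ≅ ℤ/3 ⊕ ℤ/9

Derivation:
rank_ℚ(R)=2; free=2−2=0
SNF(R) diag = [3, 9] → torsion [3, 9]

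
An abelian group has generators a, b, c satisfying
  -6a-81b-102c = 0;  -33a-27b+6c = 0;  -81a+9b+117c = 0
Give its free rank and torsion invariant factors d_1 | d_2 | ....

Answer: M ≅ ℤ/3 ⊕ ℤ/9 ⊕ ℤ/27

Derivation:
rank_ℚ(R)=3; free=3−3=0
SNF(R) diag = [3, 9, 27] → torsion [3, 9, 27]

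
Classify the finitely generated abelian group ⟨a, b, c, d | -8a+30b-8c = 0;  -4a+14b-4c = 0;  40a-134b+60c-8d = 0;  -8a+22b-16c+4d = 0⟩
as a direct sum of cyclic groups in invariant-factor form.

rank_ℚ(R)=4; free=4−4=0
SNF(R) diag = [2, 4, 4, 4] → torsion [2, 4, 4, 4]

Answer: M ≅ ℤ/2 ⊕ ℤ/4 ⊕ ℤ/4 ⊕ ℤ/4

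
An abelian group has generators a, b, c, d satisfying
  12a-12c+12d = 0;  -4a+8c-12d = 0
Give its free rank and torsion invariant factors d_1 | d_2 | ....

rank_ℚ(R)=2; free=4−2=2
SNF(R) diag = [4, 12] → torsion [4, 12]

Answer: M ≅ ℤ^2 ⊕ ℤ/4 ⊕ ℤ/12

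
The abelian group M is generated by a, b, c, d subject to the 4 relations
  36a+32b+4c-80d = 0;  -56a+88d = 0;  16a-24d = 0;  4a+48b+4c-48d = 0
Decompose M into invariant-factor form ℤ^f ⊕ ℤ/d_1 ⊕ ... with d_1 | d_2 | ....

rank_ℚ(R)=4; free=4−4=0
SNF(R) diag = [4, 8, 8, 16] → torsion [4, 8, 8, 16]

Answer: M ≅ ℤ/4 ⊕ ℤ/8 ⊕ ℤ/8 ⊕ ℤ/16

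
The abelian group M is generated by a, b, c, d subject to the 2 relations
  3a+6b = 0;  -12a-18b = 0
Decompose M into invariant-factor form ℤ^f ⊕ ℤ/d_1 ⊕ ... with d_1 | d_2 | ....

rank_ℚ(R)=2; free=4−2=2
SNF(R) diag = [3, 6] → torsion [3, 6]

Answer: M ≅ ℤ^2 ⊕ ℤ/3 ⊕ ℤ/6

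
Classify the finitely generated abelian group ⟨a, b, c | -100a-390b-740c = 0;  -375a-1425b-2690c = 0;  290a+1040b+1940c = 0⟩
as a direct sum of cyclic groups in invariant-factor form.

Answer: M ≅ ℤ/5 ⊕ ℤ/10 ⊕ ℤ/20

Derivation:
rank_ℚ(R)=3; free=3−3=0
SNF(R) diag = [5, 10, 20] → torsion [5, 10, 20]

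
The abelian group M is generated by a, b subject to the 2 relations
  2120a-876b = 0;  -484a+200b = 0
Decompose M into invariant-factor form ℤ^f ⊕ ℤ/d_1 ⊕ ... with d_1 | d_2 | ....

rank_ℚ(R)=2; free=2−2=0
SNF(R) diag = [4, 4] → torsion [4, 4]

Answer: M ≅ ℤ/4 ⊕ ℤ/4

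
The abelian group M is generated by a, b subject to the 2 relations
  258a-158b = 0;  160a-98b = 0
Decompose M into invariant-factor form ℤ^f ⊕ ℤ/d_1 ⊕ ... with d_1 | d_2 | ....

Answer: M ≅ ℤ/2 ⊕ ℤ/2

Derivation:
rank_ℚ(R)=2; free=2−2=0
SNF(R) diag = [2, 2] → torsion [2, 2]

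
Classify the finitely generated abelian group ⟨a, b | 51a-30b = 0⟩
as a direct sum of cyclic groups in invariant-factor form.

rank_ℚ(R)=1; free=2−1=1
SNF(R) diag = [3] → torsion [3]

Answer: M ≅ ℤ^1 ⊕ ℤ/3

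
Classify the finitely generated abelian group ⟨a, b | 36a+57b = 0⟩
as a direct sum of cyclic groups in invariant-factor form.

Answer: M ≅ ℤ^1 ⊕ ℤ/3

Derivation:
rank_ℚ(R)=1; free=2−1=1
SNF(R) diag = [3] → torsion [3]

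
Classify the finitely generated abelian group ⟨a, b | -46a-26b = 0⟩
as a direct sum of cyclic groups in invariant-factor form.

rank_ℚ(R)=1; free=2−1=1
SNF(R) diag = [2] → torsion [2]

Answer: M ≅ ℤ^1 ⊕ ℤ/2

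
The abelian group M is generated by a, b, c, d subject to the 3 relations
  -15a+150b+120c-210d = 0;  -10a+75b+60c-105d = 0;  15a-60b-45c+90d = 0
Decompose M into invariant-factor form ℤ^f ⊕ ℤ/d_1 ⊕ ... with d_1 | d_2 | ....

Answer: M ≅ ℤ^1 ⊕ ℤ/5 ⊕ ℤ/15 ⊕ ℤ/15

Derivation:
rank_ℚ(R)=3; free=4−3=1
SNF(R) diag = [5, 15, 15] → torsion [5, 15, 15]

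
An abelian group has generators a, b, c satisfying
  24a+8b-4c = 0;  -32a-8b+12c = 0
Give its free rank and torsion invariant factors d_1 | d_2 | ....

rank_ℚ(R)=2; free=3−2=1
SNF(R) diag = [4, 8] → torsion [4, 8]

Answer: M ≅ ℤ^1 ⊕ ℤ/4 ⊕ ℤ/8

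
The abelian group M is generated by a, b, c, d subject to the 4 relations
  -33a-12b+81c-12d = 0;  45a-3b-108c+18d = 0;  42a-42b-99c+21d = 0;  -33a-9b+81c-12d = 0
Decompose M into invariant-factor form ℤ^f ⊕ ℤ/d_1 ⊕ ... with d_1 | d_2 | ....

Answer: M ≅ ℤ/3 ⊕ ℤ/3 ⊕ ℤ/9 ⊕ ℤ/9

Derivation:
rank_ℚ(R)=4; free=4−4=0
SNF(R) diag = [3, 3, 9, 9] → torsion [3, 3, 9, 9]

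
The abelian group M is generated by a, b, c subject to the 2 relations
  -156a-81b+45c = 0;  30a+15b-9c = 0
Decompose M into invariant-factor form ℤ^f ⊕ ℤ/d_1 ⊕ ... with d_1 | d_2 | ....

rank_ℚ(R)=2; free=3−2=1
SNF(R) diag = [3, 6] → torsion [3, 6]

Answer: M ≅ ℤ^1 ⊕ ℤ/3 ⊕ ℤ/6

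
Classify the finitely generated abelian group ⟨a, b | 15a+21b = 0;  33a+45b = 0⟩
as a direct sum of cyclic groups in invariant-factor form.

rank_ℚ(R)=2; free=2−2=0
SNF(R) diag = [3, 6] → torsion [3, 6]

Answer: M ≅ ℤ/3 ⊕ ℤ/6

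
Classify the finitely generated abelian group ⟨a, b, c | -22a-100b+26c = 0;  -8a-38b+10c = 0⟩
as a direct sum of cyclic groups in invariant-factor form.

rank_ℚ(R)=2; free=3−2=1
SNF(R) diag = [2, 6] → torsion [2, 6]

Answer: M ≅ ℤ^1 ⊕ ℤ/2 ⊕ ℤ/6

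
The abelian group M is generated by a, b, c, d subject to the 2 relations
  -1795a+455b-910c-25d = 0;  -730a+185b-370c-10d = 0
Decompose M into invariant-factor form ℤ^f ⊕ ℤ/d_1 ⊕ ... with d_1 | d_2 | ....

rank_ℚ(R)=2; free=4−2=2
SNF(R) diag = [5, 15] → torsion [5, 15]

Answer: M ≅ ℤ^2 ⊕ ℤ/5 ⊕ ℤ/15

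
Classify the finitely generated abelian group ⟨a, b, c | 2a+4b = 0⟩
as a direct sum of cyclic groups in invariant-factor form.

Answer: M ≅ ℤ^2 ⊕ ℤ/2

Derivation:
rank_ℚ(R)=1; free=3−1=2
SNF(R) diag = [2] → torsion [2]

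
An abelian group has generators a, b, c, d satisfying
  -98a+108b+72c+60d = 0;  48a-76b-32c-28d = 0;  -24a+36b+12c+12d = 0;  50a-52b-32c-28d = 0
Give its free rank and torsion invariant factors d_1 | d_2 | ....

Answer: M ≅ ℤ/2 ⊕ ℤ/4 ⊕ ℤ/12 ⊕ ℤ/24

Derivation:
rank_ℚ(R)=4; free=4−4=0
SNF(R) diag = [2, 4, 12, 24] → torsion [2, 4, 12, 24]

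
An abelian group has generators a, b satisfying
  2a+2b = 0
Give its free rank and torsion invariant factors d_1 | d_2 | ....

Answer: M ≅ ℤ^1 ⊕ ℤ/2

Derivation:
rank_ℚ(R)=1; free=2−1=1
SNF(R) diag = [2] → torsion [2]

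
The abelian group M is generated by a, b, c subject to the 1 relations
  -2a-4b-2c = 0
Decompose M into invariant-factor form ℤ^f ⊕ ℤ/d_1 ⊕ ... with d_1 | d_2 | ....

Answer: M ≅ ℤ^2 ⊕ ℤ/2

Derivation:
rank_ℚ(R)=1; free=3−1=2
SNF(R) diag = [2] → torsion [2]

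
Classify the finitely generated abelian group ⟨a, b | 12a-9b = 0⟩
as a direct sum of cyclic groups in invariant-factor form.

Answer: M ≅ ℤ^1 ⊕ ℤ/3

Derivation:
rank_ℚ(R)=1; free=2−1=1
SNF(R) diag = [3] → torsion [3]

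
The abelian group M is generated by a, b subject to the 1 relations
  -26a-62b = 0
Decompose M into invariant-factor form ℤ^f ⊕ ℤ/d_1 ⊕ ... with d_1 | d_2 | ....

rank_ℚ(R)=1; free=2−1=1
SNF(R) diag = [2] → torsion [2]

Answer: M ≅ ℤ^1 ⊕ ℤ/2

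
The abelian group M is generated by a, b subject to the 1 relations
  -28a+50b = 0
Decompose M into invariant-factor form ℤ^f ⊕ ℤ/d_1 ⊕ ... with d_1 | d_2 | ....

Answer: M ≅ ℤ^1 ⊕ ℤ/2

Derivation:
rank_ℚ(R)=1; free=2−1=1
SNF(R) diag = [2] → torsion [2]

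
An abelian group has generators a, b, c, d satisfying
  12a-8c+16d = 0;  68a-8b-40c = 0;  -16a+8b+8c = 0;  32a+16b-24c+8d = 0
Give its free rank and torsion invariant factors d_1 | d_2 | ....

rank_ℚ(R)=4; free=4−4=0
SNF(R) diag = [4, 8, 8, 8] → torsion [4, 8, 8, 8]

Answer: M ≅ ℤ/4 ⊕ ℤ/8 ⊕ ℤ/8 ⊕ ℤ/8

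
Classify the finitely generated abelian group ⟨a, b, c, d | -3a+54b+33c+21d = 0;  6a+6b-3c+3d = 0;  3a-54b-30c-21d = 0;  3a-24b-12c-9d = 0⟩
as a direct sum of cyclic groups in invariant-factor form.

rank_ℚ(R)=4; free=4−4=0
SNF(R) diag = [3, 3, 3, 6] → torsion [3, 3, 3, 6]

Answer: M ≅ ℤ/3 ⊕ ℤ/3 ⊕ ℤ/3 ⊕ ℤ/6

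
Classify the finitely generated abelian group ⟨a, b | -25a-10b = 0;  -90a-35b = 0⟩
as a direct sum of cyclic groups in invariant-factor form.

Answer: M ≅ ℤ/5 ⊕ ℤ/5

Derivation:
rank_ℚ(R)=2; free=2−2=0
SNF(R) diag = [5, 5] → torsion [5, 5]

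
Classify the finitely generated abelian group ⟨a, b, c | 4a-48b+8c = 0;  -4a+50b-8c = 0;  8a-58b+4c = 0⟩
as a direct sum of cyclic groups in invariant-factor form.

rank_ℚ(R)=3; free=3−3=0
SNF(R) diag = [2, 4, 12] → torsion [2, 4, 12]

Answer: M ≅ ℤ/2 ⊕ ℤ/4 ⊕ ℤ/12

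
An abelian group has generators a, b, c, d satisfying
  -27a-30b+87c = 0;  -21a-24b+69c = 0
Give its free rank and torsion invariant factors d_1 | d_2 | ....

Answer: M ≅ ℤ^2 ⊕ ℤ/3 ⊕ ℤ/6

Derivation:
rank_ℚ(R)=2; free=4−2=2
SNF(R) diag = [3, 6] → torsion [3, 6]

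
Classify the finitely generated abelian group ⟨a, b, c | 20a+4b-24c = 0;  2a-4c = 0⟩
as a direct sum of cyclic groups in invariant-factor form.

rank_ℚ(R)=2; free=3−2=1
SNF(R) diag = [2, 4] → torsion [2, 4]

Answer: M ≅ ℤ^1 ⊕ ℤ/2 ⊕ ℤ/4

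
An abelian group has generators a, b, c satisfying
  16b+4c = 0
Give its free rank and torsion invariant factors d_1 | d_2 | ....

Answer: M ≅ ℤ^2 ⊕ ℤ/4

Derivation:
rank_ℚ(R)=1; free=3−1=2
SNF(R) diag = [4] → torsion [4]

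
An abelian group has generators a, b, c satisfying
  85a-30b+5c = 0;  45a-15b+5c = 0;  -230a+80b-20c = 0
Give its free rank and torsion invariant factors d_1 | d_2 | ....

Answer: M ≅ ℤ/5 ⊕ ℤ/5 ⊕ ℤ/10

Derivation:
rank_ℚ(R)=3; free=3−3=0
SNF(R) diag = [5, 5, 10] → torsion [5, 5, 10]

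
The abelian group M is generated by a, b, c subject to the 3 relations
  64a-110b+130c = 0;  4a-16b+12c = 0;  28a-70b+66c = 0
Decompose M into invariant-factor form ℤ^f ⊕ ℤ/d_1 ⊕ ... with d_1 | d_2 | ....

Answer: M ≅ ℤ/2 ⊕ ℤ/4 ⊕ ℤ/12

Derivation:
rank_ℚ(R)=3; free=3−3=0
SNF(R) diag = [2, 4, 12] → torsion [2, 4, 12]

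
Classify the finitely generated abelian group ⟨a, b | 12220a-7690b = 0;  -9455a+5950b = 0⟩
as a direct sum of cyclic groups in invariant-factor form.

Answer: M ≅ ℤ/5 ⊕ ℤ/10

Derivation:
rank_ℚ(R)=2; free=2−2=0
SNF(R) diag = [5, 10] → torsion [5, 10]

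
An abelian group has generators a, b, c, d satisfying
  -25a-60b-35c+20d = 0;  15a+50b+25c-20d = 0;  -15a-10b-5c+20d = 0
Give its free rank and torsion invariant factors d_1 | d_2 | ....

Answer: M ≅ ℤ^1 ⊕ ℤ/5 ⊕ ℤ/10 ⊕ ℤ/20

Derivation:
rank_ℚ(R)=3; free=4−3=1
SNF(R) diag = [5, 10, 20] → torsion [5, 10, 20]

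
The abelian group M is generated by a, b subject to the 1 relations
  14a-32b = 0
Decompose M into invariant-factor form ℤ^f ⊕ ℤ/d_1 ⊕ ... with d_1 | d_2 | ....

rank_ℚ(R)=1; free=2−1=1
SNF(R) diag = [2] → torsion [2]

Answer: M ≅ ℤ^1 ⊕ ℤ/2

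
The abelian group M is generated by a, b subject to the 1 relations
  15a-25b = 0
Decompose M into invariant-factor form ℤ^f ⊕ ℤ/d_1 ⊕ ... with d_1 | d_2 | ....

rank_ℚ(R)=1; free=2−1=1
SNF(R) diag = [5] → torsion [5]

Answer: M ≅ ℤ^1 ⊕ ℤ/5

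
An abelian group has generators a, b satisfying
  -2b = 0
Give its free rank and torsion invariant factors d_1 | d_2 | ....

Answer: M ≅ ℤ^1 ⊕ ℤ/2

Derivation:
rank_ℚ(R)=1; free=2−1=1
SNF(R) diag = [2] → torsion [2]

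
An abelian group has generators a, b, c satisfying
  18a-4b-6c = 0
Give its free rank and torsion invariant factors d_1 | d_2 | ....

Answer: M ≅ ℤ^2 ⊕ ℤ/2

Derivation:
rank_ℚ(R)=1; free=3−1=2
SNF(R) diag = [2] → torsion [2]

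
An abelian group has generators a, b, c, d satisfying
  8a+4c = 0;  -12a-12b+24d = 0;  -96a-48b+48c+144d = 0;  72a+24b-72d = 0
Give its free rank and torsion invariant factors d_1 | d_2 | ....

Answer: M ≅ ℤ/4 ⊕ ℤ/12 ⊕ ℤ/24 ⊕ ℤ/48

Derivation:
rank_ℚ(R)=4; free=4−4=0
SNF(R) diag = [4, 12, 24, 48] → torsion [4, 12, 24, 48]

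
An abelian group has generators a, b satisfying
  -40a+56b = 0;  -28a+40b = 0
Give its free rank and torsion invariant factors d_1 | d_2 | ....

Answer: M ≅ ℤ/4 ⊕ ℤ/8

Derivation:
rank_ℚ(R)=2; free=2−2=0
SNF(R) diag = [4, 8] → torsion [4, 8]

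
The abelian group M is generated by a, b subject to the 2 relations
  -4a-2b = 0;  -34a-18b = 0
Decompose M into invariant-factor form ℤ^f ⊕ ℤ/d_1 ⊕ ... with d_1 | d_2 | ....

Answer: M ≅ ℤ/2 ⊕ ℤ/2

Derivation:
rank_ℚ(R)=2; free=2−2=0
SNF(R) diag = [2, 2] → torsion [2, 2]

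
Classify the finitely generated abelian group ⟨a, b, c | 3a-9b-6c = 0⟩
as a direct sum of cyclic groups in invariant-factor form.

Answer: M ≅ ℤ^2 ⊕ ℤ/3

Derivation:
rank_ℚ(R)=1; free=3−1=2
SNF(R) diag = [3] → torsion [3]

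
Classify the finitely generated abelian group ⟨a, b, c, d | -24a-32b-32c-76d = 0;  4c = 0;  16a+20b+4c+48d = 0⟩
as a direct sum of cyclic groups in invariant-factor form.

Answer: M ≅ ℤ^1 ⊕ ℤ/4 ⊕ ℤ/4 ⊕ ℤ/4

Derivation:
rank_ℚ(R)=3; free=4−3=1
SNF(R) diag = [4, 4, 4] → torsion [4, 4, 4]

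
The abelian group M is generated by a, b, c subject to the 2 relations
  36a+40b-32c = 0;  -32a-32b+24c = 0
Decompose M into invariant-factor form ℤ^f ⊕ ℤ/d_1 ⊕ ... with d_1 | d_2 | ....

Answer: M ≅ ℤ^1 ⊕ ℤ/4 ⊕ ℤ/8

Derivation:
rank_ℚ(R)=2; free=3−2=1
SNF(R) diag = [4, 8] → torsion [4, 8]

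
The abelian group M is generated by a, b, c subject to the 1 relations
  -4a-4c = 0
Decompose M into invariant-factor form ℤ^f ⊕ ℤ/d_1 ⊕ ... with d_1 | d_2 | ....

rank_ℚ(R)=1; free=3−1=2
SNF(R) diag = [4] → torsion [4]

Answer: M ≅ ℤ^2 ⊕ ℤ/4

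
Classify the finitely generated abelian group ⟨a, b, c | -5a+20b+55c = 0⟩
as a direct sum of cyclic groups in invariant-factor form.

rank_ℚ(R)=1; free=3−1=2
SNF(R) diag = [5] → torsion [5]

Answer: M ≅ ℤ^2 ⊕ ℤ/5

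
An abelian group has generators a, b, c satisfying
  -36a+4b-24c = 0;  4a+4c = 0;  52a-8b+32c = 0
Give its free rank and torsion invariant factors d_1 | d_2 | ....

rank_ℚ(R)=3; free=3−3=0
SNF(R) diag = [4, 4, 4] → torsion [4, 4, 4]

Answer: M ≅ ℤ/4 ⊕ ℤ/4 ⊕ ℤ/4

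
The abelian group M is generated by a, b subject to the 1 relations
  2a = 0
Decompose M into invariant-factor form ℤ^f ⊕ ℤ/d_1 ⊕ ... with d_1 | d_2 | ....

Answer: M ≅ ℤ^1 ⊕ ℤ/2

Derivation:
rank_ℚ(R)=1; free=2−1=1
SNF(R) diag = [2] → torsion [2]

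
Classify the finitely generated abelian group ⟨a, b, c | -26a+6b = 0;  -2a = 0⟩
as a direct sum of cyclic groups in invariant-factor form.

rank_ℚ(R)=2; free=3−2=1
SNF(R) diag = [2, 6] → torsion [2, 6]

Answer: M ≅ ℤ^1 ⊕ ℤ/2 ⊕ ℤ/6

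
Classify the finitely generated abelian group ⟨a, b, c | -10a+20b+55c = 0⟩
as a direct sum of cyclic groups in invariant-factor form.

Answer: M ≅ ℤ^2 ⊕ ℤ/5

Derivation:
rank_ℚ(R)=1; free=3−1=2
SNF(R) diag = [5] → torsion [5]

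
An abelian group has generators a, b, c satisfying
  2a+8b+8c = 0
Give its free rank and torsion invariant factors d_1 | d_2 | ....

Answer: M ≅ ℤ^2 ⊕ ℤ/2

Derivation:
rank_ℚ(R)=1; free=3−1=2
SNF(R) diag = [2] → torsion [2]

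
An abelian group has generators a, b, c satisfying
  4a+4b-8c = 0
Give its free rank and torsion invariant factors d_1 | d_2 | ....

rank_ℚ(R)=1; free=3−1=2
SNF(R) diag = [4] → torsion [4]

Answer: M ≅ ℤ^2 ⊕ ℤ/4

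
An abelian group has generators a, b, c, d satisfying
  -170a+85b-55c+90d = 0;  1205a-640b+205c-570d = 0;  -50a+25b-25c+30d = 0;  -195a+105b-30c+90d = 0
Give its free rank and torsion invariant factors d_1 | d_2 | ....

rank_ℚ(R)=4; free=4−4=0
SNF(R) diag = [5, 15, 30, 30] → torsion [5, 15, 30, 30]

Answer: M ≅ ℤ/5 ⊕ ℤ/15 ⊕ ℤ/30 ⊕ ℤ/30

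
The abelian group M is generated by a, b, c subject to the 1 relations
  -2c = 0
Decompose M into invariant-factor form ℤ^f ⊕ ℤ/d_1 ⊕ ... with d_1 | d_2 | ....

rank_ℚ(R)=1; free=3−1=2
SNF(R) diag = [2] → torsion [2]

Answer: M ≅ ℤ^2 ⊕ ℤ/2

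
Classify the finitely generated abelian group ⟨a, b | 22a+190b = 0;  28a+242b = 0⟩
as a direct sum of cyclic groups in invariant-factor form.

rank_ℚ(R)=2; free=2−2=0
SNF(R) diag = [2, 2] → torsion [2, 2]

Answer: M ≅ ℤ/2 ⊕ ℤ/2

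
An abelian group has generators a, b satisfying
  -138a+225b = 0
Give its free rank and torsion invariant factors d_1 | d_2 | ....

Answer: M ≅ ℤ^1 ⊕ ℤ/3

Derivation:
rank_ℚ(R)=1; free=2−1=1
SNF(R) diag = [3] → torsion [3]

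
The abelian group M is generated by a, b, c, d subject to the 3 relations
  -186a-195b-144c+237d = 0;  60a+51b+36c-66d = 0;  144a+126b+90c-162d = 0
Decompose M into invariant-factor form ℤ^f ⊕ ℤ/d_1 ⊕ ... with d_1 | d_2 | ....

rank_ℚ(R)=3; free=4−3=1
SNF(R) diag = [3, 9, 18] → torsion [3, 9, 18]

Answer: M ≅ ℤ^1 ⊕ ℤ/3 ⊕ ℤ/9 ⊕ ℤ/18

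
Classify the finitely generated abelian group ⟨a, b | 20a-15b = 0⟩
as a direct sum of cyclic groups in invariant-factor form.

rank_ℚ(R)=1; free=2−1=1
SNF(R) diag = [5] → torsion [5]

Answer: M ≅ ℤ^1 ⊕ ℤ/5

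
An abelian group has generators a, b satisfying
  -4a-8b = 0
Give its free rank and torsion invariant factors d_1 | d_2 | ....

Answer: M ≅ ℤ^1 ⊕ ℤ/4

Derivation:
rank_ℚ(R)=1; free=2−1=1
SNF(R) diag = [4] → torsion [4]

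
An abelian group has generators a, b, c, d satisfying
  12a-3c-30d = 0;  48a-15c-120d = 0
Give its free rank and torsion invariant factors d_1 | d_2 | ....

Answer: M ≅ ℤ^2 ⊕ ℤ/3 ⊕ ℤ/6

Derivation:
rank_ℚ(R)=2; free=4−2=2
SNF(R) diag = [3, 6] → torsion [3, 6]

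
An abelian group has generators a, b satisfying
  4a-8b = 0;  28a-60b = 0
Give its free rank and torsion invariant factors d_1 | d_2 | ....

rank_ℚ(R)=2; free=2−2=0
SNF(R) diag = [4, 4] → torsion [4, 4]

Answer: M ≅ ℤ/4 ⊕ ℤ/4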